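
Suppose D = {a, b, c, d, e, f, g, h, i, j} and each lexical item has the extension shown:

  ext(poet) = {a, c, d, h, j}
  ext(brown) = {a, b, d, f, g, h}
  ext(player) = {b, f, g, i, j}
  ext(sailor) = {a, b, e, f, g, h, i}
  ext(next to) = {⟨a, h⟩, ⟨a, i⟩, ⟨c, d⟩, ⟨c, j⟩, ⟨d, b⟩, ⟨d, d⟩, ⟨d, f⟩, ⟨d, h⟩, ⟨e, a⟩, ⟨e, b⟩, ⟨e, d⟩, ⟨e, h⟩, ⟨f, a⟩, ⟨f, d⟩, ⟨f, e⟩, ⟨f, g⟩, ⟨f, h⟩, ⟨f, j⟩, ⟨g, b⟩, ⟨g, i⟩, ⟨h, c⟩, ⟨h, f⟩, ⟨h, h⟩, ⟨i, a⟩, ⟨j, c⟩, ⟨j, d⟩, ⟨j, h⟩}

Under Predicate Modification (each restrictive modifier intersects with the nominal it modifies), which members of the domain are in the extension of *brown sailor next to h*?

⟦next to h⟧ = {x : ⟨x, h⟩ ∈ ⟦next to⟧} = {a, d, e, f, h, j}
⟦sailor⟧ = {a, b, e, f, g, h, i}
… ∩ ⟦next to h⟧ = {a, b, e, f, g, h, i} ∩ {a, d, e, f, h, j} = {a, e, f, h}
… ∩ ⟦brown⟧ = {a, e, f, h} ∩ {a, b, d, f, g, h} = {a, f, h}
So ⟦brown sailor next to h⟧ = {a, f, h}.

{a, f, h}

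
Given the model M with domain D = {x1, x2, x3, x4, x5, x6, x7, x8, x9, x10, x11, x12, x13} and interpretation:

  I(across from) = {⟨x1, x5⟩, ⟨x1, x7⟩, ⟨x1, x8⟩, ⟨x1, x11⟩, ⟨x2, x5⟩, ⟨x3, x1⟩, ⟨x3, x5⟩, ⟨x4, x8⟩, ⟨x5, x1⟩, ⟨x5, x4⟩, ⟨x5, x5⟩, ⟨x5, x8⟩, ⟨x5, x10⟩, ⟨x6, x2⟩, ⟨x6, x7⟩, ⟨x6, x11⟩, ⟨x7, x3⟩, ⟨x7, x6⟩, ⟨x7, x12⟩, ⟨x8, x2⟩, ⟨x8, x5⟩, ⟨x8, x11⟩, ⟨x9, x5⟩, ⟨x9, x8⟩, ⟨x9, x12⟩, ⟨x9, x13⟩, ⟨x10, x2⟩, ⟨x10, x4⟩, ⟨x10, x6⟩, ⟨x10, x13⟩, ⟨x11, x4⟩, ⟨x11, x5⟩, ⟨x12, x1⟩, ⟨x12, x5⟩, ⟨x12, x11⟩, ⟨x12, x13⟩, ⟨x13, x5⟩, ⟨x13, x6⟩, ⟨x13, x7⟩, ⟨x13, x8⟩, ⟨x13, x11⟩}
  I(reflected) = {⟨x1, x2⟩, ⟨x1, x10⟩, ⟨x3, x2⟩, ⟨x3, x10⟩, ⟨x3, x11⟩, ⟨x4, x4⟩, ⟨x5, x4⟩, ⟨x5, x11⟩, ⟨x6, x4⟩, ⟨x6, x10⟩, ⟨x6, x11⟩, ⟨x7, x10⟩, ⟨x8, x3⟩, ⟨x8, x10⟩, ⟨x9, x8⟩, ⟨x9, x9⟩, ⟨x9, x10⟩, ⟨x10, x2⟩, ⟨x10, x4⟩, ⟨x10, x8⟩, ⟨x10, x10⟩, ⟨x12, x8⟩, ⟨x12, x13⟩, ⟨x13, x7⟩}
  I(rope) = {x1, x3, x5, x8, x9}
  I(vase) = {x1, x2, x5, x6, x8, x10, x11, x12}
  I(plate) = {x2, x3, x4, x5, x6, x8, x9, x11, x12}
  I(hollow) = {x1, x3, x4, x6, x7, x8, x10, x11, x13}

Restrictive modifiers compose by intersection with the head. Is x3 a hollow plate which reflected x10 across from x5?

⟦which reflected x10⟧ = {x : ⟨x, x10⟩ ∈ ⟦reflected⟧} = {x1, x3, x6, x7, x8, x9, x10}
⟦across from x5⟧ = {x : ⟨x, x5⟩ ∈ ⟦across from⟧} = {x1, x2, x3, x5, x8, x9, x11, x12, x13}
⟦plate⟧ = {x2, x3, x4, x5, x6, x8, x9, x11, x12}
… ∩ ⟦which reflected x10⟧ = {x2, x3, x4, x5, x6, x8, x9, x11, x12} ∩ {x1, x3, x6, x7, x8, x9, x10} = {x3, x6, x8, x9}
… ∩ ⟦across from x5⟧ = {x3, x6, x8, x9} ∩ {x1, x2, x3, x5, x8, x9, x11, x12, x13} = {x3, x8, x9}
… ∩ ⟦hollow⟧ = {x3, x8, x9} ∩ {x1, x3, x4, x6, x7, x8, x10, x11, x13} = {x3, x8}
⟦hollow plate which reflected x10 across from x5⟧ = {x3, x8}; x3 ∈ this set.

yes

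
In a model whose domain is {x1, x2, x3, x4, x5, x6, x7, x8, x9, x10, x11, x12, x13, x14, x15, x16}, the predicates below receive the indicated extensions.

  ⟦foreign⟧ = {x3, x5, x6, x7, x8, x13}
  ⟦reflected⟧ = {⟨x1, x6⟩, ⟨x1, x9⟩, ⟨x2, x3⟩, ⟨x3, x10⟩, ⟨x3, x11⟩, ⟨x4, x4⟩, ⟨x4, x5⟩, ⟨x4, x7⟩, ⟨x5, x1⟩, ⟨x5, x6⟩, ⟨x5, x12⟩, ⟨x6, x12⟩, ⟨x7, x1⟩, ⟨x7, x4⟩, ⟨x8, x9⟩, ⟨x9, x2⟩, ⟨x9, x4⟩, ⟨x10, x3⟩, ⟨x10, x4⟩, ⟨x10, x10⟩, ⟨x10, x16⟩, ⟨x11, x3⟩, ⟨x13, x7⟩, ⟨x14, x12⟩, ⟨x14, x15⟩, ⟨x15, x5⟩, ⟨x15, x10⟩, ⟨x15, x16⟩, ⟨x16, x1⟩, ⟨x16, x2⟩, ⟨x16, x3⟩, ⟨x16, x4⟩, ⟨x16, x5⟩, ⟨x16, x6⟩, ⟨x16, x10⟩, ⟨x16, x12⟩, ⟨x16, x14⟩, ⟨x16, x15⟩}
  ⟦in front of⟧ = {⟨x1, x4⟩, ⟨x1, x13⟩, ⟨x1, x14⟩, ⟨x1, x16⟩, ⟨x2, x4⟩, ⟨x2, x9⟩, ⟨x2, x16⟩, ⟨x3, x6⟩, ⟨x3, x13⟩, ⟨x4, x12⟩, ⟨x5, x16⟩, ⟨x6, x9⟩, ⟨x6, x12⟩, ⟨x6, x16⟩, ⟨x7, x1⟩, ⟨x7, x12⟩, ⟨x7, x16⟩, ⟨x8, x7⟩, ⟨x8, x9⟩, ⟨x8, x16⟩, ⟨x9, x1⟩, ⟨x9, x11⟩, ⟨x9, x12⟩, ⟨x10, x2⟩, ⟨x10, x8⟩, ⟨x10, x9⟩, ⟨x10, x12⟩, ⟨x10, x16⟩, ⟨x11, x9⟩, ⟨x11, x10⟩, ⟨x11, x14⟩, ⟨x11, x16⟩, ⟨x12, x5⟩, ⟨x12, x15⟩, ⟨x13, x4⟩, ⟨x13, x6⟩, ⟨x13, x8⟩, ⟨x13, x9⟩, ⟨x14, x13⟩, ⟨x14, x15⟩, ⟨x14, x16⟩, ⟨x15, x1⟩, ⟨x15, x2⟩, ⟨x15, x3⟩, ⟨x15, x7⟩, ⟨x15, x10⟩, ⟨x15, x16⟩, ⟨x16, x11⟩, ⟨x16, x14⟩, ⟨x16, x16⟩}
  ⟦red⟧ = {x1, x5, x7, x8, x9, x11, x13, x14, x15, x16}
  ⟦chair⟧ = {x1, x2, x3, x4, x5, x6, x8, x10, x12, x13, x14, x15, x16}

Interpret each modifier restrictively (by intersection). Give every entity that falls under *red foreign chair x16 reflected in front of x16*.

⟦x16 reflected⟧ = {x : ⟨x16, x⟩ ∈ ⟦reflected⟧} = {x1, x2, x3, x4, x5, x6, x10, x12, x14, x15}
⟦in front of x16⟧ = {x : ⟨x, x16⟩ ∈ ⟦in front of⟧} = {x1, x2, x5, x6, x7, x8, x10, x11, x14, x15, x16}
⟦chair⟧ = {x1, x2, x3, x4, x5, x6, x8, x10, x12, x13, x14, x15, x16}
… ∩ ⟦x16 reflected⟧ = {x1, x2, x3, x4, x5, x6, x8, x10, x12, x13, x14, x15, x16} ∩ {x1, x2, x3, x4, x5, x6, x10, x12, x14, x15} = {x1, x2, x3, x4, x5, x6, x10, x12, x14, x15}
… ∩ ⟦in front of x16⟧ = {x1, x2, x3, x4, x5, x6, x10, x12, x14, x15} ∩ {x1, x2, x5, x6, x7, x8, x10, x11, x14, x15, x16} = {x1, x2, x5, x6, x10, x14, x15}
… ∩ ⟦red⟧ = {x1, x2, x5, x6, x10, x14, x15} ∩ {x1, x5, x7, x8, x9, x11, x13, x14, x15, x16} = {x1, x5, x14, x15}
… ∩ ⟦foreign⟧ = {x1, x5, x14, x15} ∩ {x3, x5, x6, x7, x8, x13} = {x5}
So ⟦red foreign chair x16 reflected in front of x16⟧ = {x5}.

{x5}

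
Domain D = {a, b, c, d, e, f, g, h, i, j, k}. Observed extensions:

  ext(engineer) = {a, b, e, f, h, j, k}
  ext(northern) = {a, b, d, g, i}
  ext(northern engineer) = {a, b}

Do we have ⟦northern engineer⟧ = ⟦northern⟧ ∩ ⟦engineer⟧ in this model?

yes

⟦northern⟧ ∩ ⟦engineer⟧ = {a, b, d, g, i} ∩ {a, b, e, f, h, j, k} = {a, b}
Observed ⟦northern engineer⟧ = {a, b}.
These coincide, so the modifier is intersective here.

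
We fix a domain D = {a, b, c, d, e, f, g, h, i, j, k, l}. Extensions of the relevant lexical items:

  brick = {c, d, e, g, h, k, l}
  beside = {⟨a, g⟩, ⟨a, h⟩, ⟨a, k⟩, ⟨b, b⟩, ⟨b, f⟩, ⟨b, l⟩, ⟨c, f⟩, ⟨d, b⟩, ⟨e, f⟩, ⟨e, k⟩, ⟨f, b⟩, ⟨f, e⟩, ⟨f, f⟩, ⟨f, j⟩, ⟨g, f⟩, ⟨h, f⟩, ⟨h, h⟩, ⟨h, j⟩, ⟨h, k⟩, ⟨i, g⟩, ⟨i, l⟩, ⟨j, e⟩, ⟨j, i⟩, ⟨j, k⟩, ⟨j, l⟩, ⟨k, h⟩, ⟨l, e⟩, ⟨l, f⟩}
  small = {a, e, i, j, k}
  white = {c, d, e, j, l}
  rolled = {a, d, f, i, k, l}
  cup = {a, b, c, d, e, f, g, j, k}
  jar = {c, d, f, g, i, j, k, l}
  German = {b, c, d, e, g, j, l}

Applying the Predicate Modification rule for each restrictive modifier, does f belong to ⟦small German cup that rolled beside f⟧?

⟦that rolled⟧ = ⟦rolled⟧ = {a, d, f, i, k, l}
⟦beside f⟧ = {x : ⟨x, f⟩ ∈ ⟦beside⟧} = {b, c, e, f, g, h, l}
⟦cup⟧ = {a, b, c, d, e, f, g, j, k}
… ∩ ⟦that rolled⟧ = {a, b, c, d, e, f, g, j, k} ∩ {a, d, f, i, k, l} = {a, d, f, k}
… ∩ ⟦beside f⟧ = {a, d, f, k} ∩ {b, c, e, f, g, h, l} = {f}
… ∩ ⟦small⟧ = {f} ∩ {a, e, i, j, k} = ∅
… ∩ ⟦German⟧ = ∅ ∩ {b, c, d, e, g, j, l} = ∅
⟦small German cup that rolled beside f⟧ = ∅; f ∉ this set.

no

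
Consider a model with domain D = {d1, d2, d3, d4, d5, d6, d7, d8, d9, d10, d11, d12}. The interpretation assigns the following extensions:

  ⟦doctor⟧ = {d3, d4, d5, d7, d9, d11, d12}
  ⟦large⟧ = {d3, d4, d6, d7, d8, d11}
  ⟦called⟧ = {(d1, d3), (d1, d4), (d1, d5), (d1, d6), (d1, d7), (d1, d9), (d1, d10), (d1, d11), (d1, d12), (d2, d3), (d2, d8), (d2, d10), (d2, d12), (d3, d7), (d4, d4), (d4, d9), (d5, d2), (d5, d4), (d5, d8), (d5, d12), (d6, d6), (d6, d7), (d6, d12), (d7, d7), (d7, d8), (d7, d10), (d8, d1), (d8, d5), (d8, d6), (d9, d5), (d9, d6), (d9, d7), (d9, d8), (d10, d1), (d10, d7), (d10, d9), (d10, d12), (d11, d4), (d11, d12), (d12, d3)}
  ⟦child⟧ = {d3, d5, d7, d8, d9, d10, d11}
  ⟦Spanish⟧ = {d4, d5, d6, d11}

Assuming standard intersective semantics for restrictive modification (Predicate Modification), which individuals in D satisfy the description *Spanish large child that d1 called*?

⟦that d1 called⟧ = {x : ⟨d1, x⟩ ∈ ⟦called⟧} = {d3, d4, d5, d6, d7, d9, d10, d11, d12}
⟦child⟧ = {d3, d5, d7, d8, d9, d10, d11}
… ∩ ⟦that d1 called⟧ = {d3, d5, d7, d8, d9, d10, d11} ∩ {d3, d4, d5, d6, d7, d9, d10, d11, d12} = {d3, d5, d7, d9, d10, d11}
… ∩ ⟦Spanish⟧ = {d3, d5, d7, d9, d10, d11} ∩ {d4, d5, d6, d11} = {d5, d11}
… ∩ ⟦large⟧ = {d5, d11} ∩ {d3, d4, d6, d7, d8, d11} = {d11}
So ⟦Spanish large child that d1 called⟧ = {d11}.

{d11}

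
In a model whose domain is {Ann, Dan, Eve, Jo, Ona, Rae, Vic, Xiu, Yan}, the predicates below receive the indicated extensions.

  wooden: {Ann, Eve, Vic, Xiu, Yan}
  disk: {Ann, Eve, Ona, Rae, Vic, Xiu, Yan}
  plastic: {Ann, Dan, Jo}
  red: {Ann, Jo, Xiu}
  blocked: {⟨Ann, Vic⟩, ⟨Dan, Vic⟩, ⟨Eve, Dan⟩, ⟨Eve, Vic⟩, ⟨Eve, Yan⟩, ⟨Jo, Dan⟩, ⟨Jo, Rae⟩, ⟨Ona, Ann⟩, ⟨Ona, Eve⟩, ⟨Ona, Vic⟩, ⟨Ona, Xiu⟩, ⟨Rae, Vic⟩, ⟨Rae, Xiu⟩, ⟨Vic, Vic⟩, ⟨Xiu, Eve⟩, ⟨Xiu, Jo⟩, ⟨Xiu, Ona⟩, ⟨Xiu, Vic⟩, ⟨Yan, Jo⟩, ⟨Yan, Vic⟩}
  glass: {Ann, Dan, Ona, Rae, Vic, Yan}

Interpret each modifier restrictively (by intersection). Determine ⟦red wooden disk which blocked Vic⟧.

⟦which blocked Vic⟧ = {x : ⟨x, Vic⟩ ∈ ⟦blocked⟧} = {Ann, Dan, Eve, Ona, Rae, Vic, Xiu, Yan}
⟦disk⟧ = {Ann, Eve, Ona, Rae, Vic, Xiu, Yan}
… ∩ ⟦which blocked Vic⟧ = {Ann, Eve, Ona, Rae, Vic, Xiu, Yan} ∩ {Ann, Dan, Eve, Ona, Rae, Vic, Xiu, Yan} = {Ann, Eve, Ona, Rae, Vic, Xiu, Yan}
… ∩ ⟦red⟧ = {Ann, Eve, Ona, Rae, Vic, Xiu, Yan} ∩ {Ann, Jo, Xiu} = {Ann, Xiu}
… ∩ ⟦wooden⟧ = {Ann, Xiu} ∩ {Ann, Eve, Vic, Xiu, Yan} = {Ann, Xiu}
So ⟦red wooden disk which blocked Vic⟧ = {Ann, Xiu}.

{Ann, Xiu}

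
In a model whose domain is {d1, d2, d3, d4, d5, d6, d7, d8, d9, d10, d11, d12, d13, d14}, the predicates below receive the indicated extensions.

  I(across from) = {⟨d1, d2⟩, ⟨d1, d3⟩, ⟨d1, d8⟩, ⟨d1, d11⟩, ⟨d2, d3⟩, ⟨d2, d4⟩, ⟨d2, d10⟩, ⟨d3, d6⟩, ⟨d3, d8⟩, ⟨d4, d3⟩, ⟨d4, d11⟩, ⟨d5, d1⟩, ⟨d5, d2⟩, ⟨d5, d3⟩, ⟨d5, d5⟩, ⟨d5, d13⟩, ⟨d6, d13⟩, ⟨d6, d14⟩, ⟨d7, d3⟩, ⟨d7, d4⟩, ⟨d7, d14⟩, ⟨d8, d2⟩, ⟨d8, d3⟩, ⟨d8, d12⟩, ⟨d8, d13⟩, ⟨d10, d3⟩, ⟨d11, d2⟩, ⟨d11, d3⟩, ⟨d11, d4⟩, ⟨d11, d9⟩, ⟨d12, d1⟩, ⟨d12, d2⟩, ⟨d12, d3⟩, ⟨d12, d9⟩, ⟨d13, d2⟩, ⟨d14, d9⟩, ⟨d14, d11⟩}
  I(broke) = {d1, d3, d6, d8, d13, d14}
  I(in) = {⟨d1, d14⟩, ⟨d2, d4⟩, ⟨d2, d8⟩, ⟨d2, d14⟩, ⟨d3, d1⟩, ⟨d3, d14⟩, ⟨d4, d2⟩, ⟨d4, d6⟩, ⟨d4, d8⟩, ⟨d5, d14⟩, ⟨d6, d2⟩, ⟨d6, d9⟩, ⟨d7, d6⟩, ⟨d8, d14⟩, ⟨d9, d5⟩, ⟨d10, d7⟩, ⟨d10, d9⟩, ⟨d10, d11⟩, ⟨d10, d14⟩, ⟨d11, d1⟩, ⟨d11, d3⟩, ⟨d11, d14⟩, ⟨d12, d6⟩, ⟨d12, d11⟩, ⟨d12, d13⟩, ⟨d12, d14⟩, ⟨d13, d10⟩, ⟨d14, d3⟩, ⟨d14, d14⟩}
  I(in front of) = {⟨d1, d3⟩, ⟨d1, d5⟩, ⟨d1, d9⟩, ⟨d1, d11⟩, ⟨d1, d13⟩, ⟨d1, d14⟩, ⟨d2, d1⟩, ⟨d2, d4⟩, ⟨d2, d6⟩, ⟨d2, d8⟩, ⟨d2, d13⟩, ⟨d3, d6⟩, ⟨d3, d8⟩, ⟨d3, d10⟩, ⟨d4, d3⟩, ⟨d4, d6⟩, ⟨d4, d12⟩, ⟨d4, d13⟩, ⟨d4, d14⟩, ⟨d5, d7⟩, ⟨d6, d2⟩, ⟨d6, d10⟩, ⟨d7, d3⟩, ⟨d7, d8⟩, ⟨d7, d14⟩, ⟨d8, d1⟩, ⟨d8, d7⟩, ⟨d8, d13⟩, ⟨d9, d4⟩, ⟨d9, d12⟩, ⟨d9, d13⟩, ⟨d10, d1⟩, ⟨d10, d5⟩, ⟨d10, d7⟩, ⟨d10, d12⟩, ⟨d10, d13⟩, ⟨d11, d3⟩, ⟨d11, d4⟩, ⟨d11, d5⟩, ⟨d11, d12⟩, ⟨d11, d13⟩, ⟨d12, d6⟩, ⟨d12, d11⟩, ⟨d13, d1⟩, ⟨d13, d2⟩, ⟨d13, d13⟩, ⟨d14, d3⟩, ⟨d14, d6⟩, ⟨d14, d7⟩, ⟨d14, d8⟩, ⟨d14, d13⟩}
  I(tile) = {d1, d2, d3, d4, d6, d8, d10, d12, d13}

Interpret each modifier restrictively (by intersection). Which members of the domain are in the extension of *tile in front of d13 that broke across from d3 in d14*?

⟦in front of d13⟧ = {x : ⟨x, d13⟩ ∈ ⟦in front of⟧} = {d1, d2, d4, d8, d9, d10, d11, d13, d14}
⟦that broke⟧ = ⟦broke⟧ = {d1, d3, d6, d8, d13, d14}
⟦across from d3⟧ = {x : ⟨x, d3⟩ ∈ ⟦across from⟧} = {d1, d2, d4, d5, d7, d8, d10, d11, d12}
⟦in d14⟧ = {x : ⟨x, d14⟩ ∈ ⟦in⟧} = {d1, d2, d3, d5, d8, d10, d11, d12, d14}
⟦tile⟧ = {d1, d2, d3, d4, d6, d8, d10, d12, d13}
… ∩ ⟦in front of d13⟧ = {d1, d2, d3, d4, d6, d8, d10, d12, d13} ∩ {d1, d2, d4, d8, d9, d10, d11, d13, d14} = {d1, d2, d4, d8, d10, d13}
… ∩ ⟦that broke⟧ = {d1, d2, d4, d8, d10, d13} ∩ {d1, d3, d6, d8, d13, d14} = {d1, d8, d13}
… ∩ ⟦across from d3⟧ = {d1, d8, d13} ∩ {d1, d2, d4, d5, d7, d8, d10, d11, d12} = {d1, d8}
… ∩ ⟦in d14⟧ = {d1, d8} ∩ {d1, d2, d3, d5, d8, d10, d11, d12, d14} = {d1, d8}
So ⟦tile in front of d13 that broke across from d3 in d14⟧ = {d1, d8}.

{d1, d8}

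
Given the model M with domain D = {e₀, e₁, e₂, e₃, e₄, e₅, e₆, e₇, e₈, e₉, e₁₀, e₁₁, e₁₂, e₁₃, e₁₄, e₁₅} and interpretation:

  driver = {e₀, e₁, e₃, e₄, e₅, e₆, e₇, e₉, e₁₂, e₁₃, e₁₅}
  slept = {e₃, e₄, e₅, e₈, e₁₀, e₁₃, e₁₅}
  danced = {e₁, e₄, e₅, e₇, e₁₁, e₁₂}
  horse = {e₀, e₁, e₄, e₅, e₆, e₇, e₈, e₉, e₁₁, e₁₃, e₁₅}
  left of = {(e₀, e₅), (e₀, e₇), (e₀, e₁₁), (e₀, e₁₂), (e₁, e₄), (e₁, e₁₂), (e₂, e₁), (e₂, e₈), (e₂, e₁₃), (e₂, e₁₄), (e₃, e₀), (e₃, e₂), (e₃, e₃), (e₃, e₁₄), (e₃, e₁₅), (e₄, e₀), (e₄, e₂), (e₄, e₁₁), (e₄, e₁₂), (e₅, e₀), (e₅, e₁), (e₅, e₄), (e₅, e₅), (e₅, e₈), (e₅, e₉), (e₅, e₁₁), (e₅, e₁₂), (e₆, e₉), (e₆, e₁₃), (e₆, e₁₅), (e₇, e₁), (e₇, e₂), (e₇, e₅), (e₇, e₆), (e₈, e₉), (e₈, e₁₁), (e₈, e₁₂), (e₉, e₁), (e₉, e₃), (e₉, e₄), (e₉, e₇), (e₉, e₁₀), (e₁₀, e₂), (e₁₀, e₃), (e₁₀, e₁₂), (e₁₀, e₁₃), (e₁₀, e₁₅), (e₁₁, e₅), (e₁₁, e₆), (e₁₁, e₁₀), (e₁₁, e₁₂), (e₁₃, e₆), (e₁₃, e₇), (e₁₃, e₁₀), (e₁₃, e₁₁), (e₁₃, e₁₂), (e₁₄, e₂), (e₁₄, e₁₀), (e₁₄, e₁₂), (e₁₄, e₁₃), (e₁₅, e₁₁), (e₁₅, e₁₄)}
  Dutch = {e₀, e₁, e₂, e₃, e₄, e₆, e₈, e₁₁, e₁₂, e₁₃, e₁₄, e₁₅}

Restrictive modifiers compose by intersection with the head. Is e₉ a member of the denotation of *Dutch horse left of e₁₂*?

⟦left of e₁₂⟧ = {x : ⟨x, e₁₂⟩ ∈ ⟦left of⟧} = {e₀, e₁, e₄, e₅, e₈, e₁₀, e₁₁, e₁₃, e₁₄}
⟦horse⟧ = {e₀, e₁, e₄, e₅, e₆, e₇, e₈, e₉, e₁₁, e₁₃, e₁₅}
… ∩ ⟦left of e₁₂⟧ = {e₀, e₁, e₄, e₅, e₆, e₇, e₈, e₉, e₁₁, e₁₃, e₁₅} ∩ {e₀, e₁, e₄, e₅, e₈, e₁₀, e₁₁, e₁₃, e₁₄} = {e₀, e₁, e₄, e₅, e₈, e₁₁, e₁₃}
… ∩ ⟦Dutch⟧ = {e₀, e₁, e₄, e₅, e₈, e₁₁, e₁₃} ∩ {e₀, e₁, e₂, e₃, e₄, e₆, e₈, e₁₁, e₁₂, e₁₃, e₁₄, e₁₅} = {e₀, e₁, e₄, e₈, e₁₁, e₁₃}
⟦Dutch horse left of e₁₂⟧ = {e₀, e₁, e₄, e₈, e₁₁, e₁₃}; e₉ ∉ this set.

no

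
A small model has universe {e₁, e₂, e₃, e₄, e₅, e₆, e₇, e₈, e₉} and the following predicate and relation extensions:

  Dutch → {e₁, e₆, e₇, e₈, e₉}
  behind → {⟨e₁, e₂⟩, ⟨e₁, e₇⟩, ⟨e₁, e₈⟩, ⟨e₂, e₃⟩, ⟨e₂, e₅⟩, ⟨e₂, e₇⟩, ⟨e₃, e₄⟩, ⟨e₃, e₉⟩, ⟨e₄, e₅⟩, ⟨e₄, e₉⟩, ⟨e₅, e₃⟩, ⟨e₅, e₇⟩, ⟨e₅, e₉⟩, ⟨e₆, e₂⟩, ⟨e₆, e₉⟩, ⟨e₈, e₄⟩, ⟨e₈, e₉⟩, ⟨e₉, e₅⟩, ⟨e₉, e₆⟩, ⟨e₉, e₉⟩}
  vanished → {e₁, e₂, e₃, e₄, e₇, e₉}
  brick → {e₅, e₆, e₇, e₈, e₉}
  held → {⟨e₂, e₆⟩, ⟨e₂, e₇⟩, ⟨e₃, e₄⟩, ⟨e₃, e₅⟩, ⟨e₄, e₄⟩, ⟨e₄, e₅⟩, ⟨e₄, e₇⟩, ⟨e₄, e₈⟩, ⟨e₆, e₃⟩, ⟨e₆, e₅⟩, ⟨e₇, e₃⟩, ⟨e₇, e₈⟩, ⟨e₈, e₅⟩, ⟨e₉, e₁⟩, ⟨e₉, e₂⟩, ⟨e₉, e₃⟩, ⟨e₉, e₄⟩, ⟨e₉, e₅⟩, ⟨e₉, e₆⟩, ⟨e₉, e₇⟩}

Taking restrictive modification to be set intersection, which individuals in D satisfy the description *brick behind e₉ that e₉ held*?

{e₅, e₆}

⟦behind e₉⟧ = {x : ⟨x, e₉⟩ ∈ ⟦behind⟧} = {e₃, e₄, e₅, e₆, e₈, e₉}
⟦that e₉ held⟧ = {x : ⟨e₉, x⟩ ∈ ⟦held⟧} = {e₁, e₂, e₃, e₄, e₅, e₆, e₇}
⟦brick⟧ = {e₅, e₆, e₇, e₈, e₉}
… ∩ ⟦behind e₉⟧ = {e₅, e₆, e₇, e₈, e₉} ∩ {e₃, e₄, e₅, e₆, e₈, e₉} = {e₅, e₆, e₈, e₉}
… ∩ ⟦that e₉ held⟧ = {e₅, e₆, e₈, e₉} ∩ {e₁, e₂, e₃, e₄, e₅, e₆, e₇} = {e₅, e₆}
So ⟦brick behind e₉ that e₉ held⟧ = {e₅, e₆}.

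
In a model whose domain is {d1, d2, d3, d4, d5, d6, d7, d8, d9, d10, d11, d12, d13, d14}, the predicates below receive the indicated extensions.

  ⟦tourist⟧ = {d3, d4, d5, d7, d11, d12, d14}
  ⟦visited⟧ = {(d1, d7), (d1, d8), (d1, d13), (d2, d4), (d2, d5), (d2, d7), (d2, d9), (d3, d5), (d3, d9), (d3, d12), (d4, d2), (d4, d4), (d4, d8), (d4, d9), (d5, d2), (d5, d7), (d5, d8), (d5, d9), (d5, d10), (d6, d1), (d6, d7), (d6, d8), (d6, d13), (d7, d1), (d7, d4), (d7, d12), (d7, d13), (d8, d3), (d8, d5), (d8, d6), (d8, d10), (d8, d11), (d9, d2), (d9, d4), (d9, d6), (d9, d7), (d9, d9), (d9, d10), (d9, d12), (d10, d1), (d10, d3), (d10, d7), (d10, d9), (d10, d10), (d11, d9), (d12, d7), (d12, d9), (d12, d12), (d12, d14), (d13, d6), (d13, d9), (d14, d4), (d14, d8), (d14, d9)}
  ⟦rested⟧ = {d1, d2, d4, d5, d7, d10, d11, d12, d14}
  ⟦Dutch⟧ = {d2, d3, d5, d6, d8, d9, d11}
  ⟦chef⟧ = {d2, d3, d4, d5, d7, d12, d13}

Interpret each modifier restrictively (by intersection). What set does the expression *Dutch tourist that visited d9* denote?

⟦that visited d9⟧ = {x : ⟨x, d9⟩ ∈ ⟦visited⟧} = {d2, d3, d4, d5, d9, d10, d11, d12, d13, d14}
⟦tourist⟧ = {d3, d4, d5, d7, d11, d12, d14}
… ∩ ⟦that visited d9⟧ = {d3, d4, d5, d7, d11, d12, d14} ∩ {d2, d3, d4, d5, d9, d10, d11, d12, d13, d14} = {d3, d4, d5, d11, d12, d14}
… ∩ ⟦Dutch⟧ = {d3, d4, d5, d11, d12, d14} ∩ {d2, d3, d5, d6, d8, d9, d11} = {d3, d5, d11}
So ⟦Dutch tourist that visited d9⟧ = {d3, d5, d11}.

{d3, d5, d11}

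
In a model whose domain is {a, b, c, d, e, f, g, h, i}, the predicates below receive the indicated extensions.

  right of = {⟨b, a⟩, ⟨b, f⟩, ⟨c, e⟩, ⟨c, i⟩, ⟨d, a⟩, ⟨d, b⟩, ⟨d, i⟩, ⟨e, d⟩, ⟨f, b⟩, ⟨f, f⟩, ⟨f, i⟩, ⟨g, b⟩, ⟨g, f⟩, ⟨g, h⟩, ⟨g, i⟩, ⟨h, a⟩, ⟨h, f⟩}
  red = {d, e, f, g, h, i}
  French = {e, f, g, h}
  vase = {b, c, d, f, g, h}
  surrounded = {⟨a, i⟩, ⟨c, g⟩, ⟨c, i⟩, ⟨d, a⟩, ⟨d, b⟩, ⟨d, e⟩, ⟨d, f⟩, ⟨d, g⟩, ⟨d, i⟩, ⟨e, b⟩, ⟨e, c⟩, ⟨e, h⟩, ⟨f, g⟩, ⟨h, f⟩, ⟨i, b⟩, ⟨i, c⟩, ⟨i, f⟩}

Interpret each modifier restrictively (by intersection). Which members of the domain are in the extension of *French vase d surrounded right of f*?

{f, g}

⟦d surrounded⟧ = {x : ⟨d, x⟩ ∈ ⟦surrounded⟧} = {a, b, e, f, g, i}
⟦right of f⟧ = {x : ⟨x, f⟩ ∈ ⟦right of⟧} = {b, f, g, h}
⟦vase⟧ = {b, c, d, f, g, h}
… ∩ ⟦d surrounded⟧ = {b, c, d, f, g, h} ∩ {a, b, e, f, g, i} = {b, f, g}
… ∩ ⟦right of f⟧ = {b, f, g} ∩ {b, f, g, h} = {b, f, g}
… ∩ ⟦French⟧ = {b, f, g} ∩ {e, f, g, h} = {f, g}
So ⟦French vase d surrounded right of f⟧ = {f, g}.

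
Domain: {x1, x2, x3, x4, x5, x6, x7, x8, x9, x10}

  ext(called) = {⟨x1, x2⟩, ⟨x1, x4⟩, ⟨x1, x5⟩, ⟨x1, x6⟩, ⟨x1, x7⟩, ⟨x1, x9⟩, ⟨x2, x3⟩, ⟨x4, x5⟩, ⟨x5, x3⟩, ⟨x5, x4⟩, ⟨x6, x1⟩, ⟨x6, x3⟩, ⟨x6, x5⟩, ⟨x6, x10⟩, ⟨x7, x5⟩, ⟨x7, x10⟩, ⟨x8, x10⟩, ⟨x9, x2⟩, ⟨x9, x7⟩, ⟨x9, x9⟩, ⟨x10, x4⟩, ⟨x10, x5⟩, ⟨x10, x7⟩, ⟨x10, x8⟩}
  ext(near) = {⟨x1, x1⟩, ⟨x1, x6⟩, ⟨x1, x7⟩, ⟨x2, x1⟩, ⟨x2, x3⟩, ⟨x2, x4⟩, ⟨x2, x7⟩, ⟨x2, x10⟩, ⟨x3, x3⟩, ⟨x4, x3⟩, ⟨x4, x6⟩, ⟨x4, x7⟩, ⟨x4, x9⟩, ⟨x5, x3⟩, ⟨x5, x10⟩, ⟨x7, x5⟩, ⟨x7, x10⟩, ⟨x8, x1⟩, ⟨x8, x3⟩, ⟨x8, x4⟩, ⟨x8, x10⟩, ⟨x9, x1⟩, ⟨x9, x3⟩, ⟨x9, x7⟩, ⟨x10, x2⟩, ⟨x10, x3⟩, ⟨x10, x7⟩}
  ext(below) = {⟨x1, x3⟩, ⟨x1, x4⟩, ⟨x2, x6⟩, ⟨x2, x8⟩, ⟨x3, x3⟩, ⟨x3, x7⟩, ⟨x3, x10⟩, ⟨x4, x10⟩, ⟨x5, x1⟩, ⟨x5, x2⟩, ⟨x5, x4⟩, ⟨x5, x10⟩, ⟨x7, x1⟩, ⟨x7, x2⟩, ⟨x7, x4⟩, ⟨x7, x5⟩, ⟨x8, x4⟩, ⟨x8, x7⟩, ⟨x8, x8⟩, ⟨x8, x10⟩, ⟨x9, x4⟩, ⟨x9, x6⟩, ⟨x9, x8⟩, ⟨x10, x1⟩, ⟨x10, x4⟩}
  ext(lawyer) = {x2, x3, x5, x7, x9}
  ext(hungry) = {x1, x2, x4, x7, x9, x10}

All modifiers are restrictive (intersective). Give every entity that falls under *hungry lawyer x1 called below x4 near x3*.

{x9}

⟦x1 called⟧ = {x : ⟨x1, x⟩ ∈ ⟦called⟧} = {x2, x4, x5, x6, x7, x9}
⟦below x4⟧ = {x : ⟨x, x4⟩ ∈ ⟦below⟧} = {x1, x5, x7, x8, x9, x10}
⟦near x3⟧ = {x : ⟨x, x3⟩ ∈ ⟦near⟧} = {x2, x3, x4, x5, x8, x9, x10}
⟦lawyer⟧ = {x2, x3, x5, x7, x9}
… ∩ ⟦x1 called⟧ = {x2, x3, x5, x7, x9} ∩ {x2, x4, x5, x6, x7, x9} = {x2, x5, x7, x9}
… ∩ ⟦below x4⟧ = {x2, x5, x7, x9} ∩ {x1, x5, x7, x8, x9, x10} = {x5, x7, x9}
… ∩ ⟦near x3⟧ = {x5, x7, x9} ∩ {x2, x3, x4, x5, x8, x9, x10} = {x5, x9}
… ∩ ⟦hungry⟧ = {x5, x9} ∩ {x1, x2, x4, x7, x9, x10} = {x9}
So ⟦hungry lawyer x1 called below x4 near x3⟧ = {x9}.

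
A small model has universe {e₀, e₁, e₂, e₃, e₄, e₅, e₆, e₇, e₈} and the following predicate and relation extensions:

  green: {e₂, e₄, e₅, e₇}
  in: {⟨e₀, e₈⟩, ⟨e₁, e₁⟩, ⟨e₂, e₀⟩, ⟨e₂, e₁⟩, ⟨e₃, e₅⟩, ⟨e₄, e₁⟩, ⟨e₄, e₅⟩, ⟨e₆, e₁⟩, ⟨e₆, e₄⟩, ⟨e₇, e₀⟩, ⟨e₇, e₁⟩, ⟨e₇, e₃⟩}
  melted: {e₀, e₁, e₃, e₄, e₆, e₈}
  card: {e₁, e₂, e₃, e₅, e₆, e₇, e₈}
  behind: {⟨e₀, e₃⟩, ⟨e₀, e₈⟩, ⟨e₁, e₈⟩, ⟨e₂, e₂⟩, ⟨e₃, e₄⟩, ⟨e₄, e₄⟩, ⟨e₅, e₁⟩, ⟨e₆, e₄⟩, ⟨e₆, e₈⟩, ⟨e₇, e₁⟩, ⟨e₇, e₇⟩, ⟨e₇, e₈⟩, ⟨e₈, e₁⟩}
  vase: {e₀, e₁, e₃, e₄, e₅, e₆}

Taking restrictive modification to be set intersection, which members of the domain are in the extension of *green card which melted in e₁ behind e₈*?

⟦which melted⟧ = ⟦melted⟧ = {e₀, e₁, e₃, e₄, e₆, e₈}
⟦in e₁⟧ = {x : ⟨x, e₁⟩ ∈ ⟦in⟧} = {e₁, e₂, e₄, e₆, e₇}
⟦behind e₈⟧ = {x : ⟨x, e₈⟩ ∈ ⟦behind⟧} = {e₀, e₁, e₆, e₇}
⟦card⟧ = {e₁, e₂, e₃, e₅, e₆, e₇, e₈}
… ∩ ⟦which melted⟧ = {e₁, e₂, e₃, e₅, e₆, e₇, e₈} ∩ {e₀, e₁, e₃, e₄, e₆, e₈} = {e₁, e₃, e₆, e₈}
… ∩ ⟦in e₁⟧ = {e₁, e₃, e₆, e₈} ∩ {e₁, e₂, e₄, e₆, e₇} = {e₁, e₆}
… ∩ ⟦behind e₈⟧ = {e₁, e₆} ∩ {e₀, e₁, e₆, e₇} = {e₁, e₆}
… ∩ ⟦green⟧ = {e₁, e₆} ∩ {e₂, e₄, e₅, e₇} = ∅
So ⟦green card which melted in e₁ behind e₈⟧ = { }.

{ }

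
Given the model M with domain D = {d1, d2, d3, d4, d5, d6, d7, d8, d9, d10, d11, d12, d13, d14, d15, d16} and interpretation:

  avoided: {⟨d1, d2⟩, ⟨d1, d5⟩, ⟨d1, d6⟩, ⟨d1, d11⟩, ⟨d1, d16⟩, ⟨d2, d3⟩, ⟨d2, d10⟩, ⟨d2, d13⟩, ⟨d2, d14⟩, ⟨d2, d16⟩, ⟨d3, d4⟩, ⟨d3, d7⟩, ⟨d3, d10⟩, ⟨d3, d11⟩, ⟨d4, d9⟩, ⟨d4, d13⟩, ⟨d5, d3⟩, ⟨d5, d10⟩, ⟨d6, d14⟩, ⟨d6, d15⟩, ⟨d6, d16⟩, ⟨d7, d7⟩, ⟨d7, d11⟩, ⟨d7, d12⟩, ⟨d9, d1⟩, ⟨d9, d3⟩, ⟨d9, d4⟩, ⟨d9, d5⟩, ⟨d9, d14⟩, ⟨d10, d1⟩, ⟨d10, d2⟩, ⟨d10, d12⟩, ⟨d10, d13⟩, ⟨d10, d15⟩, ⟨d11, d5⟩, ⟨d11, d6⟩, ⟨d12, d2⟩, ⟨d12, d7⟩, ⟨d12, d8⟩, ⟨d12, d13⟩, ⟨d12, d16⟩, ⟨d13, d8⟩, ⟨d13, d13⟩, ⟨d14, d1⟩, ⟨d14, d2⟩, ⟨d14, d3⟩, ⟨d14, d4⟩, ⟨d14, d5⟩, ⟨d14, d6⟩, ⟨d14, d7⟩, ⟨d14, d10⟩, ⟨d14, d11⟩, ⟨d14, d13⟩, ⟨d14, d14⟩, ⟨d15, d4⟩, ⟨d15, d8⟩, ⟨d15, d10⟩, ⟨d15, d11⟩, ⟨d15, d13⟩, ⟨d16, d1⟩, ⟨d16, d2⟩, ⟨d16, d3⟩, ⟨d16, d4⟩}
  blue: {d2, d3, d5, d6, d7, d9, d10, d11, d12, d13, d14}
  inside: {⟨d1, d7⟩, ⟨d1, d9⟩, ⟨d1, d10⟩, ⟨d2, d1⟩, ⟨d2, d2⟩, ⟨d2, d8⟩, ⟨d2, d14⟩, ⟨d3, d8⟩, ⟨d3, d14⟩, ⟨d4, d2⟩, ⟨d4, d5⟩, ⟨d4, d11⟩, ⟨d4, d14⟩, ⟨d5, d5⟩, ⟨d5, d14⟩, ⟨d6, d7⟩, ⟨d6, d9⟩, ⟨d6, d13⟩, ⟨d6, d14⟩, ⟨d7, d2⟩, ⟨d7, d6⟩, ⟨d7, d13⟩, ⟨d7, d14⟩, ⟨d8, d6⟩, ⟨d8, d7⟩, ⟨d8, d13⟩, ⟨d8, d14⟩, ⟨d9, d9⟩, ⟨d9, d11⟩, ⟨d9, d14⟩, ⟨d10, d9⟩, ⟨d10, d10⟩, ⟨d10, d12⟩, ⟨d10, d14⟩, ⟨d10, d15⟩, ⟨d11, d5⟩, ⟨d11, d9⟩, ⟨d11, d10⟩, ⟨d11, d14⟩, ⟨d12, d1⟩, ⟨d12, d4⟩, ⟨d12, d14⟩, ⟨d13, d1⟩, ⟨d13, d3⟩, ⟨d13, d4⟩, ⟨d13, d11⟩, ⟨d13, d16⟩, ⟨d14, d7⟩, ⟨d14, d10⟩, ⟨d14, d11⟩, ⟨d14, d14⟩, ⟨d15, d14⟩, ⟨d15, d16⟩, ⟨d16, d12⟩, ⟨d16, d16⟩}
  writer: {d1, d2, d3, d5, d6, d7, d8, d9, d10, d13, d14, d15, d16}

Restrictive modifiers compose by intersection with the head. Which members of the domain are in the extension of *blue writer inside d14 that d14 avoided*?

{d2, d3, d5, d6, d7, d10, d14}

⟦inside d14⟧ = {x : ⟨x, d14⟩ ∈ ⟦inside⟧} = {d2, d3, d4, d5, d6, d7, d8, d9, d10, d11, d12, d14, d15}
⟦that d14 avoided⟧ = {x : ⟨d14, x⟩ ∈ ⟦avoided⟧} = {d1, d2, d3, d4, d5, d6, d7, d10, d11, d13, d14}
⟦writer⟧ = {d1, d2, d3, d5, d6, d7, d8, d9, d10, d13, d14, d15, d16}
… ∩ ⟦inside d14⟧ = {d1, d2, d3, d5, d6, d7, d8, d9, d10, d13, d14, d15, d16} ∩ {d2, d3, d4, d5, d6, d7, d8, d9, d10, d11, d12, d14, d15} = {d2, d3, d5, d6, d7, d8, d9, d10, d14, d15}
… ∩ ⟦that d14 avoided⟧ = {d2, d3, d5, d6, d7, d8, d9, d10, d14, d15} ∩ {d1, d2, d3, d4, d5, d6, d7, d10, d11, d13, d14} = {d2, d3, d5, d6, d7, d10, d14}
… ∩ ⟦blue⟧ = {d2, d3, d5, d6, d7, d10, d14} ∩ {d2, d3, d5, d6, d7, d9, d10, d11, d12, d13, d14} = {d2, d3, d5, d6, d7, d10, d14}
So ⟦blue writer inside d14 that d14 avoided⟧ = {d2, d3, d5, d6, d7, d10, d14}.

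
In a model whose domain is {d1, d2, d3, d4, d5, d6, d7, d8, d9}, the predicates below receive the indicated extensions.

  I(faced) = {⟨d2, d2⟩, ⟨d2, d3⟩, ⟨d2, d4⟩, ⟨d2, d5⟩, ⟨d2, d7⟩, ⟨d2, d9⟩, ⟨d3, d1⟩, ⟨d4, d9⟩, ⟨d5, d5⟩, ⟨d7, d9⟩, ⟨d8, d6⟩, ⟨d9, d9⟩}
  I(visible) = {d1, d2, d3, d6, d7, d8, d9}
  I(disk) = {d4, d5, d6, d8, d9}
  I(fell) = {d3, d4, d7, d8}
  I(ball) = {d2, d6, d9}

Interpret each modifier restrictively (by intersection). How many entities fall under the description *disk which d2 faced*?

⟦which d2 faced⟧ = {x : ⟨d2, x⟩ ∈ ⟦faced⟧} = {d2, d3, d4, d5, d7, d9}
⟦disk⟧ = {d4, d5, d6, d8, d9}
… ∩ ⟦which d2 faced⟧ = {d4, d5, d6, d8, d9} ∩ {d2, d3, d4, d5, d7, d9} = {d4, d5, d9}
⟦disk which d2 faced⟧ = {d4, d5, d9}, so the cardinality is 3.

3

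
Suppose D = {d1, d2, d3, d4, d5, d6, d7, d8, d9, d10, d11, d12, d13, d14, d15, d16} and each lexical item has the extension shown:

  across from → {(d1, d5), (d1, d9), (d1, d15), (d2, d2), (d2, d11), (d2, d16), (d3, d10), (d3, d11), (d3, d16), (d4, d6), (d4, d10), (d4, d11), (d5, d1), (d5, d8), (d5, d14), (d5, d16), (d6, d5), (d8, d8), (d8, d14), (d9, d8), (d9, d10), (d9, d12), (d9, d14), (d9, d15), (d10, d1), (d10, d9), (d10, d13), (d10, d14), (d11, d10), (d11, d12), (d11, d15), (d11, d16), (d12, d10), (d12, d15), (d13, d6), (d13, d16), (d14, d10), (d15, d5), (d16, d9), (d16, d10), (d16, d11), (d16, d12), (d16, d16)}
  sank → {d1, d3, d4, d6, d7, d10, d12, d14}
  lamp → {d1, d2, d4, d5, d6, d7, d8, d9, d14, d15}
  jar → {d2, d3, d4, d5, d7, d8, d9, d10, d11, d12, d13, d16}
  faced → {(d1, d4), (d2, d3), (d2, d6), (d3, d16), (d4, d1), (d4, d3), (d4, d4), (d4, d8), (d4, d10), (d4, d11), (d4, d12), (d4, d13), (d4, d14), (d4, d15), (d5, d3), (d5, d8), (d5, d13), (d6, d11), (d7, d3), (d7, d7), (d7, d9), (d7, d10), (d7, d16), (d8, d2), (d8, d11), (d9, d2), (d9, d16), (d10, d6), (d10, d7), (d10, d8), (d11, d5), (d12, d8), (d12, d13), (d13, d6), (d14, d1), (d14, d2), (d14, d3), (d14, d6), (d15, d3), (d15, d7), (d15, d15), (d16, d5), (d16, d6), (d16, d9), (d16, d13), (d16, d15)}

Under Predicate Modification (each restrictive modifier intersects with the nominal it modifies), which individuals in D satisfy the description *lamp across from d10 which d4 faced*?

{d4, d14}

⟦across from d10⟧ = {x : ⟨x, d10⟩ ∈ ⟦across from⟧} = {d3, d4, d9, d11, d12, d14, d16}
⟦which d4 faced⟧ = {x : ⟨d4, x⟩ ∈ ⟦faced⟧} = {d1, d3, d4, d8, d10, d11, d12, d13, d14, d15}
⟦lamp⟧ = {d1, d2, d4, d5, d6, d7, d8, d9, d14, d15}
… ∩ ⟦across from d10⟧ = {d1, d2, d4, d5, d6, d7, d8, d9, d14, d15} ∩ {d3, d4, d9, d11, d12, d14, d16} = {d4, d9, d14}
… ∩ ⟦which d4 faced⟧ = {d4, d9, d14} ∩ {d1, d3, d4, d8, d10, d11, d12, d13, d14, d15} = {d4, d14}
So ⟦lamp across from d10 which d4 faced⟧ = {d4, d14}.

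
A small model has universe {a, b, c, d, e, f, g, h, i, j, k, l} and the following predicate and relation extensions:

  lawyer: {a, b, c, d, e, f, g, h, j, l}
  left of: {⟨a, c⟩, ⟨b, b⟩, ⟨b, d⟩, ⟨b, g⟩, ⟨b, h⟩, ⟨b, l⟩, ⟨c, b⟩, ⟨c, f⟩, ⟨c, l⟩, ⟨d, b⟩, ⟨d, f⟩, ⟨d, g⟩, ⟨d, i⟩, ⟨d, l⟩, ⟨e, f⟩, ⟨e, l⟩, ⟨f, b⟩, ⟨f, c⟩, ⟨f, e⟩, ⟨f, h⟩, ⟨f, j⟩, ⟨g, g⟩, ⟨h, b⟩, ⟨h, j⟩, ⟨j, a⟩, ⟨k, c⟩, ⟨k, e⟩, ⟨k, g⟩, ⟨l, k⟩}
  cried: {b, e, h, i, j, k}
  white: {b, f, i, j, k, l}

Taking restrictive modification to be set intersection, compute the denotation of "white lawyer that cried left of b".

{b}

⟦that cried⟧ = ⟦cried⟧ = {b, e, h, i, j, k}
⟦left of b⟧ = {x : ⟨x, b⟩ ∈ ⟦left of⟧} = {b, c, d, f, h}
⟦lawyer⟧ = {a, b, c, d, e, f, g, h, j, l}
… ∩ ⟦that cried⟧ = {a, b, c, d, e, f, g, h, j, l} ∩ {b, e, h, i, j, k} = {b, e, h, j}
… ∩ ⟦left of b⟧ = {b, e, h, j} ∩ {b, c, d, f, h} = {b, h}
… ∩ ⟦white⟧ = {b, h} ∩ {b, f, i, j, k, l} = {b}
So ⟦white lawyer that cried left of b⟧ = {b}.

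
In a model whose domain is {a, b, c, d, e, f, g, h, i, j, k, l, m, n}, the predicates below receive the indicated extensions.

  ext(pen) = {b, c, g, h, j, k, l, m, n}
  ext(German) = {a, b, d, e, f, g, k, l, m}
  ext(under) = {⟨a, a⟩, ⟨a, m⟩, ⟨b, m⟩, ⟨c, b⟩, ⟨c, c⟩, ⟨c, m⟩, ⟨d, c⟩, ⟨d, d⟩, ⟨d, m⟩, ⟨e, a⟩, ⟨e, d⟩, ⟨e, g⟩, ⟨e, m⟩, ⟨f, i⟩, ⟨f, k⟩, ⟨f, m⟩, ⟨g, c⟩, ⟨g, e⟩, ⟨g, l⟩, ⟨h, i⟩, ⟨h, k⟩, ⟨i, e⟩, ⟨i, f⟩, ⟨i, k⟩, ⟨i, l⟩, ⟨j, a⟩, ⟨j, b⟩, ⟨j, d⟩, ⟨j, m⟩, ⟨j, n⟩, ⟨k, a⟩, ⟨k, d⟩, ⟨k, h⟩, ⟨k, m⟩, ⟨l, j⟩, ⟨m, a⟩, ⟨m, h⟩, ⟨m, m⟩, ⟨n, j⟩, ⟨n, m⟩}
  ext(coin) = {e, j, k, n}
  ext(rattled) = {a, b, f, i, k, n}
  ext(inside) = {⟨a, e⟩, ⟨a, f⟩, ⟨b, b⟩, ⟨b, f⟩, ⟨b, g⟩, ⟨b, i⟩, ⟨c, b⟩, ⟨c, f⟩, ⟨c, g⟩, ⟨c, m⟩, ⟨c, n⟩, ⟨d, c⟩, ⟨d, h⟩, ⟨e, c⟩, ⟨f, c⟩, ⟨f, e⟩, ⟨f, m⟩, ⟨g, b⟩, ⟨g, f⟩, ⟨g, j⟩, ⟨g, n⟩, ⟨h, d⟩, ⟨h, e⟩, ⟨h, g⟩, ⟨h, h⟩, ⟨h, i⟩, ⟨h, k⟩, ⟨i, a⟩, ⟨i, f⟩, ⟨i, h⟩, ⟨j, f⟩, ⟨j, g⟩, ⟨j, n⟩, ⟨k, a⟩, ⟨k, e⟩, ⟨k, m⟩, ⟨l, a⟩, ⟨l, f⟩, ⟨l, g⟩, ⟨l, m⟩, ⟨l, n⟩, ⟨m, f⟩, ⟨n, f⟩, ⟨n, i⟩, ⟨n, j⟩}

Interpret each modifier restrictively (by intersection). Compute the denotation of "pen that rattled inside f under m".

{b, n}

⟦that rattled⟧ = ⟦rattled⟧ = {a, b, f, i, k, n}
⟦inside f⟧ = {x : ⟨x, f⟩ ∈ ⟦inside⟧} = {a, b, c, g, i, j, l, m, n}
⟦under m⟧ = {x : ⟨x, m⟩ ∈ ⟦under⟧} = {a, b, c, d, e, f, j, k, m, n}
⟦pen⟧ = {b, c, g, h, j, k, l, m, n}
… ∩ ⟦that rattled⟧ = {b, c, g, h, j, k, l, m, n} ∩ {a, b, f, i, k, n} = {b, k, n}
… ∩ ⟦inside f⟧ = {b, k, n} ∩ {a, b, c, g, i, j, l, m, n} = {b, n}
… ∩ ⟦under m⟧ = {b, n} ∩ {a, b, c, d, e, f, j, k, m, n} = {b, n}
So ⟦pen that rattled inside f under m⟧ = {b, n}.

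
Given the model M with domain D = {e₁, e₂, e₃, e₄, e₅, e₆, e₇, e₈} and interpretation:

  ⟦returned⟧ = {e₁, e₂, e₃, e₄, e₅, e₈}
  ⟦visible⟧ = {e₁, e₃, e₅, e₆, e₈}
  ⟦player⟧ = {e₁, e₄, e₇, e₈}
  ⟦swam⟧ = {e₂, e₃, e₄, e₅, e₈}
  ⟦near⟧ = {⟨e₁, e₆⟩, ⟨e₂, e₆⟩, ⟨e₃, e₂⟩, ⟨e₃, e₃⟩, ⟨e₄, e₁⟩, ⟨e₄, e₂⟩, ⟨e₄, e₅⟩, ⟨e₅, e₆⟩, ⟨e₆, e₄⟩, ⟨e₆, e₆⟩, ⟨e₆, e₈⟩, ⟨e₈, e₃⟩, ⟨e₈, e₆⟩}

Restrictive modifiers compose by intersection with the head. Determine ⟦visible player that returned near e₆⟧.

{e₁, e₈}

⟦that returned⟧ = ⟦returned⟧ = {e₁, e₂, e₃, e₄, e₅, e₈}
⟦near e₆⟧ = {x : ⟨x, e₆⟩ ∈ ⟦near⟧} = {e₁, e₂, e₅, e₆, e₈}
⟦player⟧ = {e₁, e₄, e₇, e₈}
… ∩ ⟦that returned⟧ = {e₁, e₄, e₇, e₈} ∩ {e₁, e₂, e₃, e₄, e₅, e₈} = {e₁, e₄, e₈}
… ∩ ⟦near e₆⟧ = {e₁, e₄, e₈} ∩ {e₁, e₂, e₅, e₆, e₈} = {e₁, e₈}
… ∩ ⟦visible⟧ = {e₁, e₈} ∩ {e₁, e₃, e₅, e₆, e₈} = {e₁, e₈}
So ⟦visible player that returned near e₆⟧ = {e₁, e₈}.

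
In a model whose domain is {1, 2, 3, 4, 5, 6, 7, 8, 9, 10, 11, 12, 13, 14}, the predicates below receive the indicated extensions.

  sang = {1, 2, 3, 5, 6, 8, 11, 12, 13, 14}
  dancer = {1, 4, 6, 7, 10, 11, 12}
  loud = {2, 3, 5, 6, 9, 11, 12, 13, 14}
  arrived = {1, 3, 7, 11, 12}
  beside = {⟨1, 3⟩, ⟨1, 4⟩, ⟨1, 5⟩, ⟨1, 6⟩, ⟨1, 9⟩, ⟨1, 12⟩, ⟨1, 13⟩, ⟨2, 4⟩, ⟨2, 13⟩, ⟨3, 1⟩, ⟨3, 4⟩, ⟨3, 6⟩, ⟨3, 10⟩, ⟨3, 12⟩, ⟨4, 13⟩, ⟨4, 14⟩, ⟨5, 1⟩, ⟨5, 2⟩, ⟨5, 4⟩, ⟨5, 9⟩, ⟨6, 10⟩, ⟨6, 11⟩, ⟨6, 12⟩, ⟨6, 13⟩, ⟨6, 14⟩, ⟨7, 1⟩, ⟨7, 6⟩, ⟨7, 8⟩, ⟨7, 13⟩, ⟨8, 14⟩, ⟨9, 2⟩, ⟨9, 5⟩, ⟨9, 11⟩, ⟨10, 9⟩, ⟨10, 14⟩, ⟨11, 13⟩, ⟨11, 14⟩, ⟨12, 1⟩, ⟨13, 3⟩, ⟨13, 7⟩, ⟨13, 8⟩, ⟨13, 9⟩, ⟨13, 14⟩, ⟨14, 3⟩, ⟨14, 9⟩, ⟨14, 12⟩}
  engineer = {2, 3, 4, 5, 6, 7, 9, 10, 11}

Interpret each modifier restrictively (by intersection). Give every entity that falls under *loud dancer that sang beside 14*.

{6, 11}

⟦that sang⟧ = ⟦sang⟧ = {1, 2, 3, 5, 6, 8, 11, 12, 13, 14}
⟦beside 14⟧ = {x : ⟨x, 14⟩ ∈ ⟦beside⟧} = {4, 6, 8, 10, 11, 13}
⟦dancer⟧ = {1, 4, 6, 7, 10, 11, 12}
… ∩ ⟦that sang⟧ = {1, 4, 6, 7, 10, 11, 12} ∩ {1, 2, 3, 5, 6, 8, 11, 12, 13, 14} = {1, 6, 11, 12}
… ∩ ⟦beside 14⟧ = {1, 6, 11, 12} ∩ {4, 6, 8, 10, 11, 13} = {6, 11}
… ∩ ⟦loud⟧ = {6, 11} ∩ {2, 3, 5, 6, 9, 11, 12, 13, 14} = {6, 11}
So ⟦loud dancer that sang beside 14⟧ = {6, 11}.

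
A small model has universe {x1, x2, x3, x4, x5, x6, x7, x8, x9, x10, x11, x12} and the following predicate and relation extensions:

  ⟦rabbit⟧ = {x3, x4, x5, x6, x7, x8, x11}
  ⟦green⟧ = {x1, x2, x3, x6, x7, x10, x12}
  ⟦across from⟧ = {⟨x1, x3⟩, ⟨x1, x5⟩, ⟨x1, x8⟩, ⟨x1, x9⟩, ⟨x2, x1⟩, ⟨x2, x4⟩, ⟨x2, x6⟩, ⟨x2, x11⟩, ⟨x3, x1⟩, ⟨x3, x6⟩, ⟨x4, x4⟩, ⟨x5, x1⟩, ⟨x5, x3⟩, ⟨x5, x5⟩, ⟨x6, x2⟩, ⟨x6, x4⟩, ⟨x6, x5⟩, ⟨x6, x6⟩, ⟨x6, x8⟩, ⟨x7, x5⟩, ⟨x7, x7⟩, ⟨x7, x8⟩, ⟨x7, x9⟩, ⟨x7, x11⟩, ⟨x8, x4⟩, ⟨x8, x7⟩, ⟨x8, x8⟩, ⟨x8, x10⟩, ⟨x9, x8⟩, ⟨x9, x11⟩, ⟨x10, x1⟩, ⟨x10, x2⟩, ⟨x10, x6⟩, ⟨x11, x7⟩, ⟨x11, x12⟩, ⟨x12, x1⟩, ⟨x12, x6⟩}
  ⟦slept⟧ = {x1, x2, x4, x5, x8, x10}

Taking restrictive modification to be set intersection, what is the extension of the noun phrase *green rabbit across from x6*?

⟦across from x6⟧ = {x : ⟨x, x6⟩ ∈ ⟦across from⟧} = {x2, x3, x6, x10, x12}
⟦rabbit⟧ = {x3, x4, x5, x6, x7, x8, x11}
… ∩ ⟦across from x6⟧ = {x3, x4, x5, x6, x7, x8, x11} ∩ {x2, x3, x6, x10, x12} = {x3, x6}
… ∩ ⟦green⟧ = {x3, x6} ∩ {x1, x2, x3, x6, x7, x10, x12} = {x3, x6}
So ⟦green rabbit across from x6⟧ = {x3, x6}.

{x3, x6}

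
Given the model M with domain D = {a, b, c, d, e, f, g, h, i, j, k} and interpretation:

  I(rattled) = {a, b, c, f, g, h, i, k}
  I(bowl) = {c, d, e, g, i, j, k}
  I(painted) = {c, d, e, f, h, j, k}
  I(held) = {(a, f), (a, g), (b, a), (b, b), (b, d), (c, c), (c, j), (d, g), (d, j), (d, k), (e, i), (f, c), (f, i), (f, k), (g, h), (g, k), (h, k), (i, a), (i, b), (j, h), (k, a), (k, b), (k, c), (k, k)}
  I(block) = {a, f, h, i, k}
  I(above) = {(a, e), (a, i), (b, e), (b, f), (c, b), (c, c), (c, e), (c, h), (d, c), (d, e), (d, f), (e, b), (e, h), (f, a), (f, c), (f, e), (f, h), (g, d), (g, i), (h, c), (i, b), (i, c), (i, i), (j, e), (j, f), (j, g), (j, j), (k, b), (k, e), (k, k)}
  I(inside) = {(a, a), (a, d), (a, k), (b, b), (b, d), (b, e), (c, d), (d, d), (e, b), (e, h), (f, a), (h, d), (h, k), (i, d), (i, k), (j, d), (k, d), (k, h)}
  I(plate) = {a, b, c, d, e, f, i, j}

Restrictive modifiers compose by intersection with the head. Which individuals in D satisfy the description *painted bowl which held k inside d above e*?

⟦which held k⟧ = {x : ⟨x, k⟩ ∈ ⟦held⟧} = {d, f, g, h, k}
⟦inside d⟧ = {x : ⟨x, d⟩ ∈ ⟦inside⟧} = {a, b, c, d, h, i, j, k}
⟦above e⟧ = {x : ⟨x, e⟩ ∈ ⟦above⟧} = {a, b, c, d, f, j, k}
⟦bowl⟧ = {c, d, e, g, i, j, k}
… ∩ ⟦which held k⟧ = {c, d, e, g, i, j, k} ∩ {d, f, g, h, k} = {d, g, k}
… ∩ ⟦inside d⟧ = {d, g, k} ∩ {a, b, c, d, h, i, j, k} = {d, k}
… ∩ ⟦above e⟧ = {d, k} ∩ {a, b, c, d, f, j, k} = {d, k}
… ∩ ⟦painted⟧ = {d, k} ∩ {c, d, e, f, h, j, k} = {d, k}
So ⟦painted bowl which held k inside d above e⟧ = {d, k}.

{d, k}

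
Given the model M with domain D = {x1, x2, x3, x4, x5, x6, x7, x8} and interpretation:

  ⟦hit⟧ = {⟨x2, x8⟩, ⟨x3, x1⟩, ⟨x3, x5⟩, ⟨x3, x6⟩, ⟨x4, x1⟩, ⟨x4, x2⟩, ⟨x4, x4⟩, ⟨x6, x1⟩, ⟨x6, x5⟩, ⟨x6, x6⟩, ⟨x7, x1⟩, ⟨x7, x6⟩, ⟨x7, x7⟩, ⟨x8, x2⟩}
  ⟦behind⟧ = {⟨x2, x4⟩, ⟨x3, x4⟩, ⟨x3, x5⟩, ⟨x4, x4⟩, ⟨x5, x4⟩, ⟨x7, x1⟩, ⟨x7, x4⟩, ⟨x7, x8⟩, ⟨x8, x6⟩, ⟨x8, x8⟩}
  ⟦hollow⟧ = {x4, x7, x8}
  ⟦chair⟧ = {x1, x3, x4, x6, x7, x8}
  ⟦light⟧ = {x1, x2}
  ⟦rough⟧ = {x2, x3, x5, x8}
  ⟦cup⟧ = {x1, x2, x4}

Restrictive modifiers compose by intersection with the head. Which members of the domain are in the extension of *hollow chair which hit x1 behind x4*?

⟦which hit x1⟧ = {x : ⟨x, x1⟩ ∈ ⟦hit⟧} = {x3, x4, x6, x7}
⟦behind x4⟧ = {x : ⟨x, x4⟩ ∈ ⟦behind⟧} = {x2, x3, x4, x5, x7}
⟦chair⟧ = {x1, x3, x4, x6, x7, x8}
… ∩ ⟦which hit x1⟧ = {x1, x3, x4, x6, x7, x8} ∩ {x3, x4, x6, x7} = {x3, x4, x6, x7}
… ∩ ⟦behind x4⟧ = {x3, x4, x6, x7} ∩ {x2, x3, x4, x5, x7} = {x3, x4, x7}
… ∩ ⟦hollow⟧ = {x3, x4, x7} ∩ {x4, x7, x8} = {x4, x7}
So ⟦hollow chair which hit x1 behind x4⟧ = {x4, x7}.

{x4, x7}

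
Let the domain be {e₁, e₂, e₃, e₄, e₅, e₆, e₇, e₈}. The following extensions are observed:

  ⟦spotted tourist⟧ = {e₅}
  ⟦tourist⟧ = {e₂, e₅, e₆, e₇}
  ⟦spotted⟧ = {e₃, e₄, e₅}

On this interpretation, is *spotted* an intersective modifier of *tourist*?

yes

⟦spotted⟧ ∩ ⟦tourist⟧ = {e₃, e₄, e₅} ∩ {e₂, e₅, e₆, e₇} = {e₅}
Observed ⟦spotted tourist⟧ = {e₅}.
These coincide, so the modifier is intersective here.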